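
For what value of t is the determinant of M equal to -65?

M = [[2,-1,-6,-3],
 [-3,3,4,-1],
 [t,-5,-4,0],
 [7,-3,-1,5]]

Expanding along the column containing t, det(M) is linear in t: det(M) = (26)·t + (117).
Set (26)·t + (117) = -65  ⇒  (26)·t = -182  ⇒  t = -7.

-7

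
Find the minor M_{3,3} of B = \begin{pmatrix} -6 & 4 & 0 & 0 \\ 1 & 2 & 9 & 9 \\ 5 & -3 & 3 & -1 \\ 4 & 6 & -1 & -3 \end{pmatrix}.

516

Delete row 3 and column 3; the remaining 3×3 submatrix is [-6 4 0; 1 2 9; 4 6 -3].
Its determinant is 516.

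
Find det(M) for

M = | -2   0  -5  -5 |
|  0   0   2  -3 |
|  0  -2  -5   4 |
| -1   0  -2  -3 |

Expand along column 2 (it has 3 zeros):
  − (-2) · M_32   where M_32 = det([-2 -5 -5; 0 2 -3; -1 -2 -3]) = -1
det = (-1)·(-2)·(-1) = -2

det(M) = -2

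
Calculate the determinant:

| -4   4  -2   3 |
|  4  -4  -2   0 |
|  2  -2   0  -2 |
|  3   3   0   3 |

Expand along column 3 (it has 2 zeros):
  + (-2) · M_13   where M_13 = det([4 -4 0; 2 -2 -2; 3 3 3]) = 48
  − (-2) · M_23   where M_23 = det([-4 4 3; 2 -2 -2; 3 3 3]) = -12
det = (+1)·(-2)·(48) + (-1)·(-2)·(-12) = -120

-120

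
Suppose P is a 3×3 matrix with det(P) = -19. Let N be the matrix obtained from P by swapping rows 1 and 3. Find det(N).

Swapping two rows multiplies the determinant by −1.
det(N) = (-1)·(-19) = 19

|N| = 19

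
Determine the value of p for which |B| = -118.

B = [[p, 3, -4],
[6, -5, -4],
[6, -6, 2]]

p = 1

Expanding along the row containing p, det(B) is linear in p: det(B) = (-34)·p + (-84).
Set (-34)·p + (-84) = -118  ⇒  (-34)·p = -34  ⇒  p = 1.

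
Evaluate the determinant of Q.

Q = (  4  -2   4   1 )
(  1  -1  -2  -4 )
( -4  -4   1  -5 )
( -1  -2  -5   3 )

Expand along row 1:
  + (4) · M_11   where M_11 = det([-1 -2 -4; -4 1 -5; -2 -5 3]) = -110
  − (-2) · M_12   where M_12 = det([1 -2 -4; -4 1 -5; -1 -5 3]) = -140
  + (4) · M_13   where M_13 = det([1 -1 -4; -4 -4 -5; -1 -2 3]) = -55
  − (1) · M_14   where M_14 = det([1 -1 -2; -4 -4 1; -1 -2 -5]) = 35
det = (+1)·(4)·(-110) + (-1)·(-2)·(-140) + (+1)·(4)·(-55) + (-1)·(1)·(35) = -975

-975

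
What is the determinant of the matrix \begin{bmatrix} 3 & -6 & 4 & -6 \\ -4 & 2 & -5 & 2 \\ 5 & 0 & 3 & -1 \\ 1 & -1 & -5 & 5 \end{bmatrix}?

The determinant is 449.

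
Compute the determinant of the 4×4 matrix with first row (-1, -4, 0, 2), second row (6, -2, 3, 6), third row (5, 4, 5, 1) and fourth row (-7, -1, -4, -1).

Expand along row 1 (it has 1 zero):
  + (-1) · M_11   where M_11 = det([-2 3 6; 4 5 1; -1 -4 -1]) = -55
  − (-4) · M_12   where M_12 = det([6 3 6; 5 5 1; -7 -4 -1]) = 78
  − (2) · M_14   where M_14 = det([6 -2 3; 5 4 5; -7 -1 -4]) = 33
det = (+1)·(-1)·(-55) + (-1)·(-4)·(78) + (-1)·(2)·(33) = 301

301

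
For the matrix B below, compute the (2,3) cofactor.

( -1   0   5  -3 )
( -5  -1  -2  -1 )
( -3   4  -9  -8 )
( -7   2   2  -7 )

The cofactor is 54.

Delete row 2 and column 3; the remaining 3×3 submatrix is [-1 0 -3; -3 4 -8; -7 2 -7].
Its determinant is -54.
The cofactor carries sign (−1)^(2+3) = −1, so C_{2,3} = −(-54) = 54.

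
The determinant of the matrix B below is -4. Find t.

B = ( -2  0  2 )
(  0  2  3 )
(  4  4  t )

3

Expanding along the row containing t, det(B) is linear in t: det(B) = (-4)·t + (8).
Set (-4)·t + (8) = -4  ⇒  (-4)·t = -12  ⇒  t = 3.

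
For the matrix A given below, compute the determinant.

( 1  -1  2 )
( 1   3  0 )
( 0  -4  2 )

Expand along row 2:
  − 1 · |-1 2; -4 2| = −1·(-2 − (-8)) = -6
  + 3 · |1 2; 0 2| = 3·(2 − 0) = 6
Sum: (-6) + (6) = 0

The determinant is 0.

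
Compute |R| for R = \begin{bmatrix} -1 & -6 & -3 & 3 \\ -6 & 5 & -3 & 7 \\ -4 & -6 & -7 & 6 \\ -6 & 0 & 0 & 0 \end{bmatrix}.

|R| = -774

Expand along row 4 (it has 3 zeros):
  − (-6) · M_41   where M_41 = det([-6 -3 3; 5 -3 7; -6 -7 6]) = -129
det = (-1)·(-6)·(-129) = -774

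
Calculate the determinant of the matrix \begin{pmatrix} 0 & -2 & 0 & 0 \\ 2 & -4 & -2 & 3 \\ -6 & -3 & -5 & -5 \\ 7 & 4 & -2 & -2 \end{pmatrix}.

The determinant is 470.

Expand along row 1 (it has 3 zeros):
  − (-2) · M_12   where M_12 = det([2 -2 3; -6 -5 -5; 7 -2 -2]) = 235
det = (-1)·(-2)·(235) = 470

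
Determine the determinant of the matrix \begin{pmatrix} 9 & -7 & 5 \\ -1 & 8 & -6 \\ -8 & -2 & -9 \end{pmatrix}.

-699

Expand along row 1:
  + 9 · |8 -6; -2 -9| = 9·(-72 − 12) = -756
  − (-7) · |-1 -6; -8 -9| = −(-7)·(9 − 48) = -273
  + 5 · |-1 8; -8 -2| = 5·(2 − (-64)) = 330
Sum: (-756) + (-273) + (330) = -699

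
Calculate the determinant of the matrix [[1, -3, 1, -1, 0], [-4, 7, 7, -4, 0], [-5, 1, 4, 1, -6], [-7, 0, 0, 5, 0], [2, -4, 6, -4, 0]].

The determinant is -1848.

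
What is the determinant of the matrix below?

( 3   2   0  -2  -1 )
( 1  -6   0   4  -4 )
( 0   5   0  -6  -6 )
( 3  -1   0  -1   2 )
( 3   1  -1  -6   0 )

Expand along column 3 (it has 4 zeros):
  + (-1) · M_53   where M_53 = det([3 2 -2 -1; 1 -6 4 -4; 0 5 -6 -6; 3 -1 -1 2]) = 425
det = (+1)·(-1)·(425) = -425

The determinant is -425.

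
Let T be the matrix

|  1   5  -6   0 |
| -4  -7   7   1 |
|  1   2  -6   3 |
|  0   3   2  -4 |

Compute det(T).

-33

Expand along row 1 (it has 1 zero):
  + (1) · M_11   where M_11 = det([-7 7 1; 2 -6 3; 3 2 -4]) = 15
  − (5) · M_12   where M_12 = det([-4 7 1; 1 -6 3; 0 2 -4]) = -42
  + (-6) · M_13   where M_13 = det([-4 -7 1; 1 2 3; 0 3 -4]) = 43
det = (+1)·(1)·(15) + (-1)·(5)·(-42) + (+1)·(-6)·(43) = -33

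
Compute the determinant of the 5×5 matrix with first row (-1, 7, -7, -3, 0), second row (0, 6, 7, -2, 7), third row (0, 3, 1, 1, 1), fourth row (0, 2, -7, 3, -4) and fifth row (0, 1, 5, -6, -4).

630

Expand along column 1 (it has 4 zeros):
  + (-1) · M_11   where M_11 = det([6 7 -2 7; 3 1 1 1; 2 -7 3 -4; 1 5 -6 -4]) = -630
det = (+1)·(-1)·(-630) = 630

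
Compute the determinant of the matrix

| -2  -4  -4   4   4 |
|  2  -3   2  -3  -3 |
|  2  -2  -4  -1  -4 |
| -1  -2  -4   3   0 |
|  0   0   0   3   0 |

Expand along row 5 (it has 4 zeros):
  − (3) · M_54   where M_54 = det([-2 -4 -4 4; 2 -3 2 -3; 2 -2 -4 -4; -1 -2 -4 0]) = 152
det = (-1)·(3)·(152) = -456

-456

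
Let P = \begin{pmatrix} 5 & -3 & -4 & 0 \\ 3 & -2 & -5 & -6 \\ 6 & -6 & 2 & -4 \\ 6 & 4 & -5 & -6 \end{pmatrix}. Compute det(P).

2160

Expand along row 1 (it has 1 zero):
  + (5) · M_11   where M_11 = det([-2 -5 -6; -6 2 -4; 4 -5 -6]) = 192
  − (-3) · M_12   where M_12 = det([3 -5 -6; 6 2 -4; 6 -5 -6]) = 96
  + (-4) · M_13   where M_13 = det([3 -2 -6; 6 -6 -4; 6 4 -6]) = -228
det = (+1)·(5)·(192) + (-1)·(-3)·(96) + (+1)·(-4)·(-228) = 2160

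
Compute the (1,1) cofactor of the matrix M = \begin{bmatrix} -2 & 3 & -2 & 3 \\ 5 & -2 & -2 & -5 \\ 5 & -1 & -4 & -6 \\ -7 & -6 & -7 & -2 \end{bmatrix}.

Delete row 1 and column 1; the remaining 3×3 submatrix is [-2 -2 -5; -1 -4 -6; -6 -7 -2].
Its determinant is 85.
The cofactor carries sign (−1)^(1+1) = +1, so C_{1,1} = +(85) = 85.

85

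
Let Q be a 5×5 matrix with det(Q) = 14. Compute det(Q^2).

det(Q^2) = (det Q)^2 = (14)^2 = 196

The determinant is 196.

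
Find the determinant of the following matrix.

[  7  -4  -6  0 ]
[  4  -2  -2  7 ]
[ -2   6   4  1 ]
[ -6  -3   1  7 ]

Expand along row 1 (it has 1 zero):
  + (7) · M_11   where M_11 = det([-2 -2 7; 6 4 1; -3 1 7]) = 162
  − (-4) · M_12   where M_12 = det([4 -2 7; -2 4 1; -6 1 7]) = 246
  + (-6) · M_13   where M_13 = det([4 -2 7; -2 6 1; -6 -3 7]) = 458
det = (+1)·(7)·(162) + (-1)·(-4)·(246) + (+1)·(-6)·(458) = -630

-630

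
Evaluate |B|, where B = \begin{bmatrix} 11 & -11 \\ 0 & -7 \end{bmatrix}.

det(B) = 11·(-7) − (-11)·0 = -77 − 0 = -77

det(B) = -77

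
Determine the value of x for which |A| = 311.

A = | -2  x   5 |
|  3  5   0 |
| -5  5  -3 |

9

Expanding along the row containing x, det(A) is linear in x: det(A) = (9)·x + (230).
Set (9)·x + (230) = 311  ⇒  (9)·x = 81  ⇒  x = 9.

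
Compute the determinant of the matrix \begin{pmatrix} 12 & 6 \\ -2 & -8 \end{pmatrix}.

-84

det = 12·(-8) − 6·(-2) = -96 − (-12) = -84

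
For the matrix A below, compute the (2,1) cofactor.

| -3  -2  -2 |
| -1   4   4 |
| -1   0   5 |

The cofactor is 10.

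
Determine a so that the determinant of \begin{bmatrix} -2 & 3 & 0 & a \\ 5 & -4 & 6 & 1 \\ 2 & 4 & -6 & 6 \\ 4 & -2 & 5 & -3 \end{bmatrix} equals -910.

6

Expanding along the column containing a, det(M) is linear in a: det(M) = (-56)·a + (-574).
Set (-56)·a + (-574) = -910  ⇒  (-56)·a = -336  ⇒  a = 6.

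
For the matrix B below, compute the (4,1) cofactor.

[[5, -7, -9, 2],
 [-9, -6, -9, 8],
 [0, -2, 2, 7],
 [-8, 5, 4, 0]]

Delete row 4 and column 1; the remaining 3×3 submatrix is [-7 -9 2; -6 -9 8; -2 2 7].
Its determinant is 259.
The cofactor carries sign (−1)^(4+1) = −1, so C_{4,1} = −(259) = -259.

-259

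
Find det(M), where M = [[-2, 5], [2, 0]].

-10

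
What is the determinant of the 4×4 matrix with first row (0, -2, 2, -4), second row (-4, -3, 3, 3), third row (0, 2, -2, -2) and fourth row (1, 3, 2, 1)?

-240

Expand along column 1 (it has 2 zeros):
  − (-4) · M_21   where M_21 = det([-2 2 -4; 2 -2 -2; 3 2 1]) = -60
  − (1) · M_41   where M_41 = det([-2 2 -4; -3 3 3; 2 -2 -2]) = 0
det = (-1)·(-4)·(-60) + (-1)·(1)·(0) = -240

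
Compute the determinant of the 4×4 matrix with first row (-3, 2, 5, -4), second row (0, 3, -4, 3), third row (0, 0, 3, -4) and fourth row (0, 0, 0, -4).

The matrix is upper triangular, so the determinant is the product of the diagonal entries:
det = (-3) · (3) · (3) · (-4) = 108

108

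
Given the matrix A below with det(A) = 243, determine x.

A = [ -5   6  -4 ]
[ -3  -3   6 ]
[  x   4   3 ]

-1

Expanding along the column containing x, det(A) is linear in x: det(A) = (24)·x + (267).
Set (24)·x + (267) = 243  ⇒  (24)·x = -24  ⇒  x = -1.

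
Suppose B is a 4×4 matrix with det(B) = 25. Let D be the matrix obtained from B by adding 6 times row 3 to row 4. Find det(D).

The determinant is 25.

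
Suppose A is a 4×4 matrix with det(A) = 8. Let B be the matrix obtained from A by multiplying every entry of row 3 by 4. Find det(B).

Scaling one row by 4 multiplies the determinant by 4.
det(B) = (4)·(8) = 32

32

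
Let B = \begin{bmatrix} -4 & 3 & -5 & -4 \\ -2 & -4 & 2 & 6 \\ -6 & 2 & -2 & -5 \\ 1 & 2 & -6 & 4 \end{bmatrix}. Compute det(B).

Expand along row 1:
  + (-4) · M_11   where M_11 = det([-4 2 6; 2 -2 -5; 2 -6 4]) = 68
  − (3) · M_12   where M_12 = det([-2 2 6; -6 -2 -5; 1 -6 4]) = 342
  + (-5) · M_13   where M_13 = det([-2 -4 6; -6 2 -5; 1 2 4]) = -196
  − (-4) · M_14   where M_14 = det([-2 -4 2; -6 2 -2; 1 2 -6]) = 140
det = (+1)·(-4)·(68) + (-1)·(3)·(342) + (+1)·(-5)·(-196) + (-1)·(-4)·(140) = 242

det(B) = 242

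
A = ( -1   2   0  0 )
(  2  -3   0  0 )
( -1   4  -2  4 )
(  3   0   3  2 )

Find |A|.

|A| = 16

A is block lower-triangular with a 2×2 block and a 2×2 block on the diagonal, so its determinant equals the product of the determinants of the diagonal blocks.
det of the 2×2 block = -1
det of the 2×2 block = -16
det = (-1)·(-16) = 16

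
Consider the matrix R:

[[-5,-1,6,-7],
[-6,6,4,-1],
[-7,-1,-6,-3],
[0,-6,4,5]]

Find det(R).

Expand along row 4 (it has 1 zero):
  + (-6) · M_42   where M_42 = det([-5 6 -7; -6 4 -1; -7 -6 -3]) = -424
  − (4) · M_43   where M_43 = det([-5 -1 -7; -6 6 -1; -7 -1 -3]) = -230
  + (5) · M_44   where M_44 = det([-5 -1 6; -6 6 4; -7 -1 -6]) = 512
det = (+1)·(-6)·(-424) + (-1)·(4)·(-230) + (+1)·(5)·(512) = 6024

det(R) = 6024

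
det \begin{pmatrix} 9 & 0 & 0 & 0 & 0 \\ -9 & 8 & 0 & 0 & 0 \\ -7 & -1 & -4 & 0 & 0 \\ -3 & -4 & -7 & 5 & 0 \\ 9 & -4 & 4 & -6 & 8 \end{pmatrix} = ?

The determinant is -11520.

The matrix is lower triangular, so the determinant is the product of the diagonal entries:
det = (9) · (8) · (-4) · (5) · (8) = -11520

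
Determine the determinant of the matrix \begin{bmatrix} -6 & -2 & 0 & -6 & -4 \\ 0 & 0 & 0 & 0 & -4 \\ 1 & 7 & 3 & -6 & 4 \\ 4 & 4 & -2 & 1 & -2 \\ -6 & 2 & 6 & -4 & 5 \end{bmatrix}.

Expand along row 2 (it has 4 zeros):
  − (-4) · M_25   where M_25 = det([-6 -2 0 -6; 1 7 3 -6; 4 4 -2 1; -6 2 6 -4]) = 760
det = (-1)·(-4)·(760) = 3040

3040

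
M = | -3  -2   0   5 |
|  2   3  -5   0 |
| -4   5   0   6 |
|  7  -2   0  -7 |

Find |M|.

|M| = -470

Expand along column 3 (it has 3 zeros):
  − (-5) · M_23   where M_23 = det([-3 -2 5; -4 5 6; 7 -2 -7]) = -94
det = (-1)·(-5)·(-94) = -470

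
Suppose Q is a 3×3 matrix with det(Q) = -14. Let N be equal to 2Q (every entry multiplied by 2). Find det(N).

-112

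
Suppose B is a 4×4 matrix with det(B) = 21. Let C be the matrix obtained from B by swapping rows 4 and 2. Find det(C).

The determinant is -21.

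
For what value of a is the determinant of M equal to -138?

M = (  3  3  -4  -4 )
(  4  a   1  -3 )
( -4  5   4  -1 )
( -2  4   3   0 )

Expanding along the row containing a, det(M) is linear in a: det(M) = (17)·a + (-257).
Set (17)·a + (-257) = -138  ⇒  (17)·a = 119  ⇒  a = 7.

7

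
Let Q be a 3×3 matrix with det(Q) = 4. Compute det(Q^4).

det(Q^4) = (det Q)^4 = (4)^4 = 256

256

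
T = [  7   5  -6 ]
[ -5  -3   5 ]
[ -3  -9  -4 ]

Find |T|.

Expand along row 1:
  + 7 · |-3 5; -9 -4| = 7·(12 − (-45)) = 399
  − 5 · |-5 5; -3 -4| = −5·(20 − (-15)) = -175
  + (-6) · |-5 -3; -3 -9| = (-6)·(45 − 9) = -216
Sum: (399) + (-175) + (-216) = 8

8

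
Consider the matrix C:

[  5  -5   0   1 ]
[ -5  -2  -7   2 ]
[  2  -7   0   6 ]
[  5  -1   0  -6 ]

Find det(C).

Expand along column 3 (it has 3 zeros):
  − (-7) · M_23   where M_23 = det([5 -5 1; 2 -7 6; 5 -1 -6]) = 63
det = (-1)·(-7)·(63) = 441

det(C) = 441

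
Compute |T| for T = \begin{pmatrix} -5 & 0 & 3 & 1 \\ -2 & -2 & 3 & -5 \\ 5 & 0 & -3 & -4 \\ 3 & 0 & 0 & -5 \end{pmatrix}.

54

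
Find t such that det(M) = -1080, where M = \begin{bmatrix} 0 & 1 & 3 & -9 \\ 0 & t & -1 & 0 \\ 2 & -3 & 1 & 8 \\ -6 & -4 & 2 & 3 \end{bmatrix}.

Expanding along the column containing t, det(M) is linear in t: det(M) = (-252)·t + (180).
Set (-252)·t + (180) = -1080  ⇒  (-252)·t = -1260  ⇒  t = 5.

t = 5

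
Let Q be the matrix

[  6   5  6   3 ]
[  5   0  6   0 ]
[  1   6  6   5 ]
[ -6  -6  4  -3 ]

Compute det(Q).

Expand along row 2 (it has 2 zeros):
  − (5) · M_21   where M_21 = det([5 6 3; 6 6 5; -6 4 -3]) = -82
  − (6) · M_23   where M_23 = det([6 5 3; 1 6 5; -6 -6 -3]) = 27
det = (-1)·(5)·(-82) + (-1)·(6)·(27) = 248

|Q| = 248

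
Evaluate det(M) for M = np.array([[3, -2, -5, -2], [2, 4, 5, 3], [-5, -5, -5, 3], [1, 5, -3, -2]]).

Expand along row 1:
  + (3) · M_11   where M_11 = det([4 5 3; -5 -5 3; 5 -3 -2]) = 221
  − (-2) · M_12   where M_12 = det([2 5 3; -5 -5 3; 1 -3 -2]) = 63
  + (-5) · M_13   where M_13 = det([2 4 3; -5 -5 3; 1 5 -2]) = -98
  − (-2) · M_14   where M_14 = det([2 4 5; -5 -5 -5; 1 5 -3]) = -100
det = (+1)·(3)·(221) + (-1)·(-2)·(63) + (+1)·(-5)·(-98) + (-1)·(-2)·(-100) = 1079

1079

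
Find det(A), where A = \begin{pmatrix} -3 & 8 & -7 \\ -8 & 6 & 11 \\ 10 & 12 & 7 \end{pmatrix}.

Expand along column 1:
  + (-3) · |6 11; 12 7| = (-3)·(42 − 132) = 270
  − (-8) · |8 -7; 12 7| = −(-8)·(56 − (-84)) = 1120
  + 10 · |8 -7; 6 11| = 10·(88 − (-42)) = 1300
Sum: (270) + (1120) + (1300) = 2690

2690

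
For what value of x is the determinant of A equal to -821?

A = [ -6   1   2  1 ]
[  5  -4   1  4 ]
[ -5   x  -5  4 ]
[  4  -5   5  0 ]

9

Expanding along the column containing x, det(A) is linear in x: det(A) = (-173)·x + (736).
Set (-173)·x + (736) = -821  ⇒  (-173)·x = -1557  ⇒  x = 9.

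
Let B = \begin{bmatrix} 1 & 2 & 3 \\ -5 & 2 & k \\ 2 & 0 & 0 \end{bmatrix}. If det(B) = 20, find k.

k = 8

Expanding along the row containing k, det(B) is linear in k: det(B) = (4)·k + (-12).
Set (4)·k + (-12) = 20  ⇒  (4)·k = 32  ⇒  k = 8.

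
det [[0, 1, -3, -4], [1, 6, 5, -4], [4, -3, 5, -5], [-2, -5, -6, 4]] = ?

Expand along row 1 (it has 1 zero):
  − (1) · M_12   where M_12 = det([1 5 -4; 4 5 -5; -2 -6 4]) = 16
  + (-3) · M_13   where M_13 = det([1 6 -4; 4 -3 -5; -2 -5 4]) = 31
  − (-4) · M_14   where M_14 = det([1 6 5; 4 -3 5; -2 -5 -6]) = -3
det = (-1)·(1)·(16) + (+1)·(-3)·(31) + (-1)·(-4)·(-3) = -121

-121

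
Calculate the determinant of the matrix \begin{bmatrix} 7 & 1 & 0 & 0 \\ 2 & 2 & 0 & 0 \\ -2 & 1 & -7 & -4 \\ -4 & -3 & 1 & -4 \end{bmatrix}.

The determinant is 384.

The matrix is block lower-triangular with a 2×2 block and a 2×2 block on the diagonal, so its determinant equals the product of the determinants of the diagonal blocks.
det of the 2×2 block = 12
det of the 2×2 block = 32
det = (12)·(32) = 384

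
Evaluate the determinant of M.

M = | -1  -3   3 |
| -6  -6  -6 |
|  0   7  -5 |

det(M) = -108

Expand along row 3:
  − 7 · |-1 3; -6 -6| = −7·(6 − (-18)) = -168
  + (-5) · |-1 -3; -6 -6| = (-5)·(6 − 18) = 60
Sum: (-168) + (60) = -108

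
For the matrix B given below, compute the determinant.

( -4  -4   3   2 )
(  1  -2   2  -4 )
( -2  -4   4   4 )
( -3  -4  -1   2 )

280

Expand along row 1:
  + (-4) · M_11   where M_11 = det([-2 2 -4; -4 4 4; -4 -1 2]) = -120
  − (-4) · M_12   where M_12 = det([1 2 -4; -2 4 4; -3 -1 2]) = -60
  + (3) · M_13   where M_13 = det([1 -2 -4; -2 -4 4; -3 -4 2]) = 40
  − (2) · M_14   where M_14 = det([1 -2 2; -2 -4 4; -3 -4 -1]) = 40
det = (+1)·(-4)·(-120) + (-1)·(-4)·(-60) + (+1)·(3)·(40) + (-1)·(2)·(40) = 280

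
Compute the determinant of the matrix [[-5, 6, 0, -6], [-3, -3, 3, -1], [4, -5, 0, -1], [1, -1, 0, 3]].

12

Expand along column 3 (it has 3 zeros):
  − (3) · M_23   where M_23 = det([-5 6 -6; 4 -5 -1; 1 -1 3]) = -4
det = (-1)·(3)·(-4) = 12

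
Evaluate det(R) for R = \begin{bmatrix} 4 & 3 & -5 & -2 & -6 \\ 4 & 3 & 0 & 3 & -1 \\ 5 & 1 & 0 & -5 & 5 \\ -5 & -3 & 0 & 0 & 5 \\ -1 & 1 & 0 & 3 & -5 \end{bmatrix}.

450

Expand along column 3 (it has 4 zeros):
  + (-5) · M_13   where M_13 = det([4 3 3 -1; 5 1 -5 5; -5 -3 0 5; -1 1 3 -5]) = -90
det = (+1)·(-5)·(-90) = 450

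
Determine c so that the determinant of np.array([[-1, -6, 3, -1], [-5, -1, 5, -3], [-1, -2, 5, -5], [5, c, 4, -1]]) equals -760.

Expanding along the column containing c, det(B) is linear in c: det(B) = (-36)·c + (-688).
Set (-36)·c + (-688) = -760  ⇒  (-36)·c = -72  ⇒  c = 2.

2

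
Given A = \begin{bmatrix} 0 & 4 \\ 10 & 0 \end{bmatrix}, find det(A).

The determinant is -40.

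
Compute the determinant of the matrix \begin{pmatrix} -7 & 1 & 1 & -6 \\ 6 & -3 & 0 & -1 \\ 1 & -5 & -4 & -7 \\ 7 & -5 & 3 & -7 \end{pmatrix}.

-85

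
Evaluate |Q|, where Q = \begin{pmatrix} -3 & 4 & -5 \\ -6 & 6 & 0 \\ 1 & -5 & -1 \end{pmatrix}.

Expand along row 2:
  − (-6) · |4 -5; -5 -1| = −(-6)·(-4 − 25) = -174
  + 6 · |-3 -5; 1 -1| = 6·(3 − (-5)) = 48
Sum: (-174) + (48) = -126

-126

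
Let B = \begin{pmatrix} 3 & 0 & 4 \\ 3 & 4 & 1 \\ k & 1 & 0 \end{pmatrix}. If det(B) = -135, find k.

Expanding along the row containing k, det(B) is linear in k: det(B) = (-16)·k + (9).
Set (-16)·k + (9) = -135  ⇒  (-16)·k = -144  ⇒  k = 9.

k = 9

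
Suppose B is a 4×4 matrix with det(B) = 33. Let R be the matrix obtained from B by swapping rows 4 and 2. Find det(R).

Swapping two rows multiplies the determinant by −1.
det(R) = (-1)·(33) = -33

The determinant is -33.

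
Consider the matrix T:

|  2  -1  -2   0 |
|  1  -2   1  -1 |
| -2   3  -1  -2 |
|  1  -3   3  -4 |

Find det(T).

Expand along row 1 (it has 1 zero):
  + (2) · M_11   where M_11 = det([-2 1 -1; 3 -1 -2; -3 3 -4]) = -8
  − (-1) · M_12   where M_12 = det([1 1 -1; -2 -1 -2; 1 3 -4]) = 5
  + (-2) · M_13   where M_13 = det([1 -2 -1; -2 3 -2; 1 -3 -4]) = -1
det = (+1)·(2)·(-8) + (-1)·(-1)·(5) + (+1)·(-2)·(-1) = -9

det(T) = -9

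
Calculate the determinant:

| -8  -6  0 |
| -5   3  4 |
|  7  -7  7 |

Expand along row 1:
  + (-8) · |3 4; -7 7| = (-8)·(21 − (-28)) = -392
  − (-6) · |-5 4; 7 7| = −(-6)·(-35 − 28) = -378
Sum: (-392) + (-378) = -770

-770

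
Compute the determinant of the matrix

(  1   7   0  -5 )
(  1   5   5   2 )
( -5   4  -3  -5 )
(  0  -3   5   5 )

507

Expand along row 1 (it has 1 zero):
  + (1) · M_11   where M_11 = det([5 5 2; 4 -3 -5; -3 5 5]) = 47
  − (7) · M_12   where M_12 = det([1 5 2; -5 -3 -5; 0 5 5]) = 85
  − (-5) · M_14   where M_14 = det([1 5 5; -5 4 -3; 0 -3 5]) = 211
det = (+1)·(1)·(47) + (-1)·(7)·(85) + (-1)·(-5)·(211) = 507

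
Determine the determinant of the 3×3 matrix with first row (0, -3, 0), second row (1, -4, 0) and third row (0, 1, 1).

3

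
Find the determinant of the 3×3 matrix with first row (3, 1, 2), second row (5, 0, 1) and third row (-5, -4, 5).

The determinant is -58.

Expand along column 2:
  − 1 · |5 1; -5 5| = −1·(25 − (-5)) = -30
  − (-4) · |3 2; 5 1| = −(-4)·(3 − 10) = -28
Sum: (-30) + (-28) = -58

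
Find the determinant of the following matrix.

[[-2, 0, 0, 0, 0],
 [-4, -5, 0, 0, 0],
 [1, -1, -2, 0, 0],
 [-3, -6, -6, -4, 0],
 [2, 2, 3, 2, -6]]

The matrix is lower triangular, so the determinant is the product of the diagonal entries:
det = (-2) · (-5) · (-2) · (-4) · (-6) = -480

-480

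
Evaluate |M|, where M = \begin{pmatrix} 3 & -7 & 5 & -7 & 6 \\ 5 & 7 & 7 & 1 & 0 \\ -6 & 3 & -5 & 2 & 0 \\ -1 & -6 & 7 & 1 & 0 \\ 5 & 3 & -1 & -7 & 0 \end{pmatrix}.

|M| = -17184

Expand along column 5 (it has 4 zeros):
  + (6) · M_15   where M_15 = det([5 7 7 1; -6 3 -5 2; -1 -6 7 1; 5 3 -1 -7]) = -2864
det = (+1)·(6)·(-2864) = -17184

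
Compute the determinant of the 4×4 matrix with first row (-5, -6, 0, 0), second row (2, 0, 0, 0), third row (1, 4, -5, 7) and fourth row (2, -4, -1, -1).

The determinant is 144.

The matrix is block lower-triangular with a 2×2 block and a 2×2 block on the diagonal, so its determinant equals the product of the determinants of the diagonal blocks.
det of the 2×2 block = 12
det of the 2×2 block = 12
det = (12)·(12) = 144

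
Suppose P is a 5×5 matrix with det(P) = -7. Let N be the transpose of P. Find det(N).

det(Pᵀ) = det(P).
det(N) = (1)·(-7) = -7

The determinant is -7.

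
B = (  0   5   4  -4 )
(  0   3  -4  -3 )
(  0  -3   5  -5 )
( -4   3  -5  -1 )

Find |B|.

Expand along column 1 (it has 3 zeros):
  − (-4) · M_41   where M_41 = det([5 4 -4; 3 -4 -3; -3 5 -5]) = 259
det = (-1)·(-4)·(259) = 1036

1036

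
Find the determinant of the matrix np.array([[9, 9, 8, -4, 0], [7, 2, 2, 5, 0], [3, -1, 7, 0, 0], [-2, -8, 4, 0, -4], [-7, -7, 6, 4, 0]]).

Expand along column 5 (it has 4 zeros):
  − (-4) · M_45   where M_45 = det([9 9 8 -4; 7 2 2 5; 3 -1 7 0; -7 -7 6 4]) = -3144
det = (-1)·(-4)·(-3144) = -12576

-12576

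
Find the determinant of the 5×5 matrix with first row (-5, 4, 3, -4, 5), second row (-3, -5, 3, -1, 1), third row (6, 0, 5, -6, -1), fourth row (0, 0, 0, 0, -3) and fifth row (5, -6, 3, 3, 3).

4797

Expand along row 4 (it has 4 zeros):
  − (-3) · M_45   where M_45 = det([-5 4 3 -4; -3 -5 3 -1; 6 0 5 -6; 5 -6 3 3]) = 1599
det = (-1)·(-3)·(1599) = 4797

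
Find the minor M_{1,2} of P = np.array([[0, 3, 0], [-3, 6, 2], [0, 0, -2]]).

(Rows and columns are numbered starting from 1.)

6

Delete row 1 and column 2; the remaining 2×2 submatrix is [-3 2; 0 -2].
Its determinant is (-3)·(-2) − 2·0 = 6.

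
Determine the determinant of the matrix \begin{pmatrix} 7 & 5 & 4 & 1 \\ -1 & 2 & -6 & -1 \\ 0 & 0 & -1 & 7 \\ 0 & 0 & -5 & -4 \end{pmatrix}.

741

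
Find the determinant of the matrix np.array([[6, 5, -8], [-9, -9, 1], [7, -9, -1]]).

-1054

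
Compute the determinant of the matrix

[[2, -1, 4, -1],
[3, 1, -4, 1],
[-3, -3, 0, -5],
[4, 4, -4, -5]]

660

Expand along row 3 (it has 1 zero):
  + (-3) · M_31   where M_31 = det([-1 4 -1; 1 -4 1; 4 -4 -5]) = 0
  − (-3) · M_32   where M_32 = det([2 4 -1; 3 -4 1; 4 -4 -5]) = 120
  − (-5) · M_34   where M_34 = det([2 -1 4; 3 1 -4; 4 4 -4]) = 60
det = (+1)·(-3)·(0) + (-1)·(-3)·(120) + (-1)·(-5)·(60) = 660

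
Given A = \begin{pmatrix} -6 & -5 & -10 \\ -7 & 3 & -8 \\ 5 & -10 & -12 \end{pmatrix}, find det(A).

Expand along column 1:
  + (-6) · |3 -8; -10 -12| = (-6)·(-36 − 80) = 696
  − (-7) · |-5 -10; -10 -12| = −(-7)·(60 − 100) = -280
  + 5 · |-5 -10; 3 -8| = 5·(40 − (-30)) = 350
Sum: (696) + (-280) + (350) = 766

766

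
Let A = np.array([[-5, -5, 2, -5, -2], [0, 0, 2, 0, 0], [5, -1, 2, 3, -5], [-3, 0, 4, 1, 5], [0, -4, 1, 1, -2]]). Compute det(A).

-102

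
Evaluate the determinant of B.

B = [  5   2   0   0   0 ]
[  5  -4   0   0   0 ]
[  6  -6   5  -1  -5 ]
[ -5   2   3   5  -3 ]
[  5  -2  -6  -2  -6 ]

|B| = 10080

B is block lower-triangular with a 2×2 block and a 3×3 block on the diagonal, so its determinant equals the product of the determinants of the diagonal blocks.
det of the 2×2 block = -30
det of the 3×3 block = -336
det = (-30)·(-336) = 10080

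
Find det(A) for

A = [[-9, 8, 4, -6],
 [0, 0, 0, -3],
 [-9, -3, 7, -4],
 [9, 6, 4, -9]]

-3510

Expand along row 2 (it has 3 zeros):
  + (-3) · M_24   where M_24 = det([-9 8 4; -9 -3 7; 9 6 4]) = 1170
det = (+1)·(-3)·(1170) = -3510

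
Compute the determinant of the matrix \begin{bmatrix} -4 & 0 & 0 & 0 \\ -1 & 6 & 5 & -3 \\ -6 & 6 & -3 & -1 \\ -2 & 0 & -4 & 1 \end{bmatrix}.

The determinant is 0.

Expand along row 1 (it has 3 zeros):
  + (-4) · M_11   where M_11 = det([6 5 -3; 6 -3 -1; 0 -4 1]) = 0
det = (+1)·(-4)·(0) = 0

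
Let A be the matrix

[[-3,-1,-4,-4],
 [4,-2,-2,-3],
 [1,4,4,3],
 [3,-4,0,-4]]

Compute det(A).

|A| = 282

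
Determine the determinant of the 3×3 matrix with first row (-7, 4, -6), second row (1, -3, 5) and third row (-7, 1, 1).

32

Expand along column 1:
  + (-7) · |-3 5; 1 1| = (-7)·(-3 − 5) = 56
  − 1 · |4 -6; 1 1| = −1·(4 − (-6)) = -10
  + (-7) · |4 -6; -3 5| = (-7)·(20 − 18) = -14
Sum: (56) + (-10) + (-14) = 32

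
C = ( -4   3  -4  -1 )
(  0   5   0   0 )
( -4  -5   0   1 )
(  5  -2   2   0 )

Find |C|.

det(C) = -20

Expand along row 2 (it has 3 zeros):
  + (5) · M_22   where M_22 = det([-4 -4 -1; -4 0 1; 5 2 0]) = -4
det = (+1)·(5)·(-4) = -20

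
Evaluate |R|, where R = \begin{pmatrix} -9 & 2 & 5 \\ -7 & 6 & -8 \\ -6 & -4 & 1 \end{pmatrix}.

The determinant is 664.

Expand along column 1:
  + (-9) · |6 -8; -4 1| = (-9)·(6 − 32) = 234
  − (-7) · |2 5; -4 1| = −(-7)·(2 − (-20)) = 154
  + (-6) · |2 5; 6 -8| = (-6)·(-16 − 30) = 276
Sum: (234) + (154) + (276) = 664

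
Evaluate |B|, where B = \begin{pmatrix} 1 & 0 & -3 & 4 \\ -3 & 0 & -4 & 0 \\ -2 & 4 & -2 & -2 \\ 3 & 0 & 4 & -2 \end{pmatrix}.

-104

Expand along column 2 (it has 3 zeros):
  − (4) · M_32   where M_32 = det([1 -3 4; -3 -4 0; 3 4 -2]) = 26
det = (-1)·(4)·(26) = -104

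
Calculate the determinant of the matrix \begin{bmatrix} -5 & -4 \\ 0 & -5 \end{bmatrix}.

The determinant is 25.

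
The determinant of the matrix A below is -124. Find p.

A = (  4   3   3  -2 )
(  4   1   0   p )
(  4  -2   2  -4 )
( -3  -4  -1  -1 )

p = 4

Expanding along the row containing p, det(A) is linear in p: det(A) = (-32)·p + (4).
Set (-32)·p + (4) = -124  ⇒  (-32)·p = -128  ⇒  p = 4.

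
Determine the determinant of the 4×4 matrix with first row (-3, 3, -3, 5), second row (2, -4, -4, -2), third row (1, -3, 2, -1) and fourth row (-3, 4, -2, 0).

-190

Expand along row 4 (it has 1 zero):
  − (-3) · M_41   where M_41 = det([3 -3 5; -4 -4 -2; -3 2 -1]) = -82
  + (4) · M_42   where M_42 = det([-3 -3 5; 2 -4 -2; 1 2 -1]) = 16
  − (-2) · M_43   where M_43 = det([-3 3 5; 2 -4 -2; 1 -3 -1]) = -4
det = (-1)·(-3)·(-82) + (+1)·(4)·(16) + (-1)·(-2)·(-4) = -190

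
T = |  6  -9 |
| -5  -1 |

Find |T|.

-51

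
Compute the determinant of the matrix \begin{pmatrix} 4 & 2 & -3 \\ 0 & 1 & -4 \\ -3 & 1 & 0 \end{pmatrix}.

31

Expand along row 2:
  + 1 · |4 -3; -3 0| = 1·(0 − 9) = -9
  − (-4) · |4 2; -3 1| = −(-4)·(4 − (-6)) = 40
Sum: (-9) + (40) = 31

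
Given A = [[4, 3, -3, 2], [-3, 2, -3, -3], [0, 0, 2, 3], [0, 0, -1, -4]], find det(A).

-85

A is block upper-triangular with a 2×2 block and a 2×2 block on the diagonal, so its determinant equals the product of the determinants of the diagonal blocks.
det of the 2×2 block = 17
det of the 2×2 block = -5
det = (17)·(-5) = -85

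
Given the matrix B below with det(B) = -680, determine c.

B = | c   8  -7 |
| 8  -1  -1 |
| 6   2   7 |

Expanding along the row containing c, det(B) is linear in c: det(B) = (-5)·c + (-650).
Set (-5)·c + (-650) = -680  ⇒  (-5)·c = -30  ⇒  c = 6.

c = 6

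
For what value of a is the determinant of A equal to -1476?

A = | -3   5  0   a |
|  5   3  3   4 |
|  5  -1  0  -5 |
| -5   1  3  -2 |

a = -4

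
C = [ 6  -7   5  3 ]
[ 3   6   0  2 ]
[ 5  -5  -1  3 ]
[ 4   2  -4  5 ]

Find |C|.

Expand along row 2 (it has 1 zero):
  − (3) · M_21   where M_21 = det([-7 5 3; -5 -1 3; 2 -4 5]) = 172
  + (6) · M_22   where M_22 = det([6 5 3; 5 -1 3; 4 -4 5]) = -71
  + (2) · M_24   where M_24 = det([6 -7 5; 5 -5 -1; 4 2 -4]) = 170
det = (-1)·(3)·(172) + (+1)·(6)·(-71) + (+1)·(2)·(170) = -602

det(C) = -602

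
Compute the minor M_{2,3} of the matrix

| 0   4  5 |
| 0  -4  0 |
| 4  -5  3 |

Delete row 2 and column 3; the remaining 2×2 submatrix is [0 4; 4 -5].
Its determinant is 0·(-5) − 4·4 = -16.

-16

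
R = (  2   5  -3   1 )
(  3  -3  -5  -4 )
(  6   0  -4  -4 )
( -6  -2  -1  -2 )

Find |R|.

Expand along row 3 (it has 1 zero):
  + (6) · M_31   where M_31 = det([5 -3 1; -3 -5 -4; -2 -1 -2]) = 17
  + (-4) · M_33   where M_33 = det([2 5 1; 3 -3 -4; -6 -2 -2]) = 122
  − (-4) · M_34   where M_34 = det([2 5 -3; 3 -3 -5; -6 -2 -1]) = 223
det = (+1)·(6)·(17) + (+1)·(-4)·(122) + (-1)·(-4)·(223) = 506

det(R) = 506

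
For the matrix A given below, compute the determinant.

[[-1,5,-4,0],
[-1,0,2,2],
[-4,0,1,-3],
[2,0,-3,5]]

Expand along column 2 (it has 3 zeros):
  − (5) · M_12   where M_12 = det([-1 2 2; -4 1 -3; 2 -3 5]) = 52
det = (-1)·(5)·(52) = -260

det(A) = -260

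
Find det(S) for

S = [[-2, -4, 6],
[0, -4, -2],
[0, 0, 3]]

S is upper triangular, so det(S) is the product of the diagonal entries:
det = (-2) · (-4) · (3) = 24

24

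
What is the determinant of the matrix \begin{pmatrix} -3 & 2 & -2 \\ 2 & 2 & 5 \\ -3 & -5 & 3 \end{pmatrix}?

-127

Expand along column 1:
  + (-3) · |2 5; -5 3| = (-3)·(6 − (-25)) = -93
  − 2 · |2 -2; -5 3| = −2·(6 − 10) = 8
  + (-3) · |2 -2; 2 5| = (-3)·(10 − (-4)) = -42
Sum: (-93) + (8) + (-42) = -127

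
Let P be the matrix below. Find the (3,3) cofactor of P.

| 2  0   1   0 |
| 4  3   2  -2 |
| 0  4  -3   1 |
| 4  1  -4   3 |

Delete row 3 and column 3; the remaining 3×3 submatrix is [2 0 0; 4 3 -2; 4 1 3].
Its determinant is 22.
The cofactor carries sign (−1)^(3+3) = +1, so C_{3,3} = +(22) = 22.

22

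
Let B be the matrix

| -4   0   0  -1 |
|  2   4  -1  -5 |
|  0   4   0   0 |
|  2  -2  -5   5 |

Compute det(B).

-512

Expand along row 3 (it has 3 zeros):
  − (4) · M_32   where M_32 = det([-4 0 -1; 2 -1 -5; 2 -5 5]) = 128
det = (-1)·(4)·(128) = -512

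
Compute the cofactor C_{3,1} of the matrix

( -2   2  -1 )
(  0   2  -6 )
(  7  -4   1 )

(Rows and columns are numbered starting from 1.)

Delete row 3 and column 1; the remaining 2×2 submatrix is [2 -1; 2 -6].
Its determinant is 2·(-6) − (-1)·2 = -10.
The cofactor carries sign (−1)^(3+1) = +1, so C_{3,1} = +(-10) = -10.

The cofactor is -10.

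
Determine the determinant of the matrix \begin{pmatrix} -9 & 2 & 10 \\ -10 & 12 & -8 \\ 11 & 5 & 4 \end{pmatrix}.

The determinant is -2708.

Expand along column 1:
  + (-9) · |12 -8; 5 4| = (-9)·(48 − (-40)) = -792
  − (-10) · |2 10; 5 4| = −(-10)·(8 − 50) = -420
  + 11 · |2 10; 12 -8| = 11·(-16 − 120) = -1496
Sum: (-792) + (-420) + (-1496) = -2708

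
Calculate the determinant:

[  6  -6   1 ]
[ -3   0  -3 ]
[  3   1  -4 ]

The determinant is 141.

Expand along column 2:
  − (-6) · |-3 -3; 3 -4| = −(-6)·(12 − (-9)) = 126
  − 1 · |6 1; -3 -3| = −1·(-18 − (-3)) = 15
Sum: (126) + (15) = 141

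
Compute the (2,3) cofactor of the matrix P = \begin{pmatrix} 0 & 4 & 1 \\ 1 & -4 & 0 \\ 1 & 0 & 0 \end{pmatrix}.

4

Delete row 2 and column 3; the remaining 2×2 submatrix is [0 4; 1 0].
Its determinant is 0·0 − 4·1 = -4.
The cofactor carries sign (−1)^(2+3) = −1, so C_{2,3} = −(-4) = 4.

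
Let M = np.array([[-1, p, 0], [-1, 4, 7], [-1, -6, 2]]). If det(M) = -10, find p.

p = -8

Expanding along the column containing p, det(M) is linear in p: det(M) = (-5)·p + (-50).
Set (-5)·p + (-50) = -10  ⇒  (-5)·p = 40  ⇒  p = -8.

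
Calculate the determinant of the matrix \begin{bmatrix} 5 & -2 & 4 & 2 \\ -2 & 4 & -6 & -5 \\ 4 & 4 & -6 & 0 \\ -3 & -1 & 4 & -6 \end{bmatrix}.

-126

Expand along row 3 (it has 1 zero):
  + (4) · M_31   where M_31 = det([-2 4 2; 4 -6 -5; -1 4 -6]) = 24
  − (4) · M_32   where M_32 = det([5 4 2; -2 -6 -5; -3 4 -6]) = 240
  + (-6) · M_33   where M_33 = det([5 -2 2; -2 4 -5; -3 -1 -6]) = -123
det = (+1)·(4)·(24) + (-1)·(4)·(240) + (+1)·(-6)·(-123) = -126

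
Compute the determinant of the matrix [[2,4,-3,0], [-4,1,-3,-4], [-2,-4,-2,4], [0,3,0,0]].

-336

Expand along row 4 (it has 3 zeros):
  + (3) · M_42   where M_42 = det([2 -3 0; -4 -3 -4; -2 -2 4]) = -112
det = (+1)·(3)·(-112) = -336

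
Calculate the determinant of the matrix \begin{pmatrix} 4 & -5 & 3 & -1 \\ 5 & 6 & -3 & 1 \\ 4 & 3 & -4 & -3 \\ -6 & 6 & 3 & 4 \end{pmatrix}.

782

Expand along row 1:
  + (4) · M_11   where M_11 = det([6 -3 1; 3 -4 -3; 6 3 4]) = 81
  − (-5) · M_12   where M_12 = det([5 -3 1; 4 -4 -3; -6 3 4]) = -53
  + (3) · M_13   where M_13 = det([5 6 1; 4 3 -3; -6 6 4]) = 204
  − (-1) · M_14   where M_14 = det([5 6 -3; 4 3 -4; -6 6 3]) = 111
det = (+1)·(4)·(81) + (-1)·(-5)·(-53) + (+1)·(3)·(204) + (-1)·(-1)·(111) = 782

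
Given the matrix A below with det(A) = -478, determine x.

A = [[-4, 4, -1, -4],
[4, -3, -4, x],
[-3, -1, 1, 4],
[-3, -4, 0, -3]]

x = -9

Expanding along the column containing x, det(A) is linear in x: det(A) = (-37)·x + (-811).
Set (-37)·x + (-811) = -478  ⇒  (-37)·x = 333  ⇒  x = -9.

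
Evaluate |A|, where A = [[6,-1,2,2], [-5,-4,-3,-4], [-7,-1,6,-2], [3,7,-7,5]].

Expand along row 1:
  + (6) · M_11   where M_11 = det([-4 -3 -4; -1 6 -2; 7 -7 5]) = 103
  − (-1) · M_12   where M_12 = det([-5 -3 -4; -7 6 -2; 3 -7 5]) = -291
  + (2) · M_13   where M_13 = det([-5 -4 -4; -7 -1 -2; 3 7 5]) = 23
  − (2) · M_14   where M_14 = det([-5 -4 -3; -7 -1 6; 3 7 -7]) = 437
det = (+1)·(6)·(103) + (-1)·(-1)·(-291) + (+1)·(2)·(23) + (-1)·(2)·(437) = -501

-501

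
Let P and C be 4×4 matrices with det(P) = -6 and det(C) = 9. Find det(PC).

|PC| = -54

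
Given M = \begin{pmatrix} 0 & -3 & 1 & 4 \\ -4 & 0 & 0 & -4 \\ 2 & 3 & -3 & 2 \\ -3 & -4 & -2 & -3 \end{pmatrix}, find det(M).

Expand along row 2 (it has 2 zeros):
  − (-4) · M_21   where M_21 = det([-3 1 4; 3 -3 2; -4 -2 -3]) = -110
  + (-4) · M_24   where M_24 = det([0 -3 1; 2 3 -3; -3 -4 -2]) = -38
det = (-1)·(-4)·(-110) + (+1)·(-4)·(-38) = -288

The determinant is -288.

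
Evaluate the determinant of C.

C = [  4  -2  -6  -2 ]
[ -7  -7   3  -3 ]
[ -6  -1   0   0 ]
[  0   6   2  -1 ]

Expand along row 3 (it has 2 zeros):
  + (-6) · M_31   where M_31 = det([-2 -6 -2; -7 3 -3; 6 2 -1]) = 208
  − (-1) · M_32   where M_32 = det([4 -6 -2; -7 3 -3; 0 2 -1]) = 82
det = (+1)·(-6)·(208) + (-1)·(-1)·(82) = -1166

-1166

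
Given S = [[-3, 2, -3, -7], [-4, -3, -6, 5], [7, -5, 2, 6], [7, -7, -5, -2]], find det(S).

|S| = -112

Expand along row 1:
  + (-3) · M_11   where M_11 = det([-3 -6 5; -5 2 6; -7 -5 -2]) = 429
  − (2) · M_12   where M_12 = det([-4 -6 5; 7 2 6; 7 -5 -2]) = -685
  + (-3) · M_13   where M_13 = det([-4 -3 5; 7 -5 6; 7 -7 -2]) = -446
  − (-7) · M_14   where M_14 = det([-4 -3 -6; 7 -5 2; 7 -7 -5]) = -219
det = (+1)·(-3)·(429) + (-1)·(2)·(-685) + (+1)·(-3)·(-446) + (-1)·(-7)·(-219) = -112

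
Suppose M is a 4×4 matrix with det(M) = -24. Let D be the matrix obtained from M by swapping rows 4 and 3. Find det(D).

24

Swapping two rows multiplies the determinant by −1.
det(D) = (-1)·(-24) = 24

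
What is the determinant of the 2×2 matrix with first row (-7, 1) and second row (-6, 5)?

det = (-7)·5 − 1·(-6) = -35 − (-6) = -29

-29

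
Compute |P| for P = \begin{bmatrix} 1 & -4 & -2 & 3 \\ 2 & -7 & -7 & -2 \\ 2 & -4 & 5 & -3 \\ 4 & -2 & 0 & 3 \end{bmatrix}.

The determinant is 1013.

Expand along row 4 (it has 1 zero):
  − (4) · M_41   where M_41 = det([-4 -2 3; -7 -7 -2; -4 5 -3]) = -287
  + (-2) · M_42   where M_42 = det([1 -2 3; 2 -7 -2; 2 5 -3]) = 99
  + (3) · M_44   where M_44 = det([1 -4 -2; 2 -7 -7; 2 -4 5]) = 21
det = (-1)·(4)·(-287) + (+1)·(-2)·(99) + (+1)·(3)·(21) = 1013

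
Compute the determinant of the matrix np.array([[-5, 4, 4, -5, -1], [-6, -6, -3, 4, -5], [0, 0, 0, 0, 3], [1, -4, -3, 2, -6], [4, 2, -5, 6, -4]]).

The determinant is -1644.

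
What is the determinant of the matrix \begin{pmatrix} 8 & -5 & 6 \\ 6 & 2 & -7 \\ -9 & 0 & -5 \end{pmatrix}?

Expand along row 3:
  + (-9) · |-5 6; 2 -7| = (-9)·(35 − 12) = -207
  + (-5) · |8 -5; 6 2| = (-5)·(16 − (-30)) = -230
Sum: (-207) + (-230) = -437

-437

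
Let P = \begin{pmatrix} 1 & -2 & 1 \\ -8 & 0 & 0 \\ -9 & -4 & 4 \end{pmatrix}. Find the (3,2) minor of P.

Delete row 3 and column 2; the remaining 2×2 submatrix is [1 1; -8 0].
Its determinant is 1·0 − 1·(-8) = 8.

8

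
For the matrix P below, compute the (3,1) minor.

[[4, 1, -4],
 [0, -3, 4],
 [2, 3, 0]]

Delete row 3 and column 1; the remaining 2×2 submatrix is [1 -4; -3 4].
Its determinant is 1·4 − (-4)·(-3) = -8.

The minor is -8.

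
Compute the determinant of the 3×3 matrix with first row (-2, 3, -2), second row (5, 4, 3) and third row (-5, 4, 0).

Expand along column 3:
  + (-2) · |5 4; -5 4| = (-2)·(20 − (-20)) = -80
  − 3 · |-2 3; -5 4| = −3·(-8 − (-15)) = -21
Sum: (-80) + (-21) = -101

-101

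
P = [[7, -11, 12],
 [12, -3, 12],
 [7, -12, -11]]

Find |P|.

det(P) = -2613

Expand along column 1:
  + 7 · |-3 12; -12 -11| = 7·(33 − (-144)) = 1239
  − 12 · |-11 12; -12 -11| = −12·(121 − (-144)) = -3180
  + 7 · |-11 12; -3 12| = 7·(-132 − (-36)) = -672
Sum: (1239) + (-3180) + (-672) = -2613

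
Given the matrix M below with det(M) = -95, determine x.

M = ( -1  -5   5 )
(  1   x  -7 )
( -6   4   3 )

x = 4

Expanding along the row containing x, det(M) is linear in x: det(M) = (27)·x + (-203).
Set (27)·x + (-203) = -95  ⇒  (27)·x = 108  ⇒  x = 4.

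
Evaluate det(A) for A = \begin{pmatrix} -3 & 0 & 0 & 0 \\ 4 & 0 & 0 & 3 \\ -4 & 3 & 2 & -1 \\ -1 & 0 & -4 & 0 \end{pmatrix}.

108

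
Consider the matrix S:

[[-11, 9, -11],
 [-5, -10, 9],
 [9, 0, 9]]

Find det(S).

Expand along row 3:
  + 9 · |9 -11; -10 9| = 9·(81 − 110) = -261
  + 9 · |-11 9; -5 -10| = 9·(110 − (-45)) = 1395
Sum: (-261) + (1395) = 1134

|S| = 1134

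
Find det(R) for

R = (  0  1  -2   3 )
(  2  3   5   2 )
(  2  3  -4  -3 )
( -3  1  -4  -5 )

-478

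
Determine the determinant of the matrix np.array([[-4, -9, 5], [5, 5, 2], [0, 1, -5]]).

-92

Expand along column 1:
  + (-4) · |5 2; 1 -5| = (-4)·(-25 − 2) = 108
  − 5 · |-9 5; 1 -5| = −5·(45 − 5) = -200
Sum: (108) + (-200) = -92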